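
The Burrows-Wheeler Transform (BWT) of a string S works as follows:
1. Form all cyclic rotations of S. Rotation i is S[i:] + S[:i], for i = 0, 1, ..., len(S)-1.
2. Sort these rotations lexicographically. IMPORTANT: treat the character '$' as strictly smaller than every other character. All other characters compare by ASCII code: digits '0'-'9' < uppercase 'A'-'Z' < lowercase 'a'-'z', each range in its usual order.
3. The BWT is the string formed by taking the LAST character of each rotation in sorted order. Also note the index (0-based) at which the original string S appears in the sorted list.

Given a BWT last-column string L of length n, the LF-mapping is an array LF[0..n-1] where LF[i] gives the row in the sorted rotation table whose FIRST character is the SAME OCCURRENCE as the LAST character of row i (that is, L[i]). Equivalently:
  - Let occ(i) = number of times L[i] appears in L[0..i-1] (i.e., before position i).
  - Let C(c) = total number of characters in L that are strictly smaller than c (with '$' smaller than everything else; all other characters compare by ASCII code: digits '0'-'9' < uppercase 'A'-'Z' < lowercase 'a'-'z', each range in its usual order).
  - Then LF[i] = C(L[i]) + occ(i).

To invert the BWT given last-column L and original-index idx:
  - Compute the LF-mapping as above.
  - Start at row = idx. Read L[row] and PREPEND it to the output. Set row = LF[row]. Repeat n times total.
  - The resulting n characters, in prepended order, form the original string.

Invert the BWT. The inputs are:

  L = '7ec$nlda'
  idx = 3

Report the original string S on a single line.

LF mapping: 1 5 3 0 7 6 4 2
Walk LF starting at row 3, prepending L[row]:
  step 1: row=3, L[3]='$', prepend. Next row=LF[3]=0
  step 2: row=0, L[0]='7', prepend. Next row=LF[0]=1
  step 3: row=1, L[1]='e', prepend. Next row=LF[1]=5
  step 4: row=5, L[5]='l', prepend. Next row=LF[5]=6
  step 5: row=6, L[6]='d', prepend. Next row=LF[6]=4
  step 6: row=4, L[4]='n', prepend. Next row=LF[4]=7
  step 7: row=7, L[7]='a', prepend. Next row=LF[7]=2
  step 8: row=2, L[2]='c', prepend. Next row=LF[2]=3
Reversed output: candle7$

Answer: candle7$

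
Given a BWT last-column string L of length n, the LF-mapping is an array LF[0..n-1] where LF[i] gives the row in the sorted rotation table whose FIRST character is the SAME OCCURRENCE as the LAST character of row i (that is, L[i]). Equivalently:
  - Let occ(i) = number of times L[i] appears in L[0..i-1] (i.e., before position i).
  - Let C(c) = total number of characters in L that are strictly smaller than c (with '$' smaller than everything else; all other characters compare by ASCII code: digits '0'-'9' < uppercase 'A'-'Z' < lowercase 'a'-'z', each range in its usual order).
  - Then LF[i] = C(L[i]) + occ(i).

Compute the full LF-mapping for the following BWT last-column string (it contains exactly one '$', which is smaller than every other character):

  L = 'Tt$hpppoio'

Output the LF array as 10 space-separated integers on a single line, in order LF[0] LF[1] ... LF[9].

Char counts: '$':1, 'T':1, 'h':1, 'i':1, 'o':2, 'p':3, 't':1
C (first-col start): C('$')=0, C('T')=1, C('h')=2, C('i')=3, C('o')=4, C('p')=6, C('t')=9
L[0]='T': occ=0, LF[0]=C('T')+0=1+0=1
L[1]='t': occ=0, LF[1]=C('t')+0=9+0=9
L[2]='$': occ=0, LF[2]=C('$')+0=0+0=0
L[3]='h': occ=0, LF[3]=C('h')+0=2+0=2
L[4]='p': occ=0, LF[4]=C('p')+0=6+0=6
L[5]='p': occ=1, LF[5]=C('p')+1=6+1=7
L[6]='p': occ=2, LF[6]=C('p')+2=6+2=8
L[7]='o': occ=0, LF[7]=C('o')+0=4+0=4
L[8]='i': occ=0, LF[8]=C('i')+0=3+0=3
L[9]='o': occ=1, LF[9]=C('o')+1=4+1=5

Answer: 1 9 0 2 6 7 8 4 3 5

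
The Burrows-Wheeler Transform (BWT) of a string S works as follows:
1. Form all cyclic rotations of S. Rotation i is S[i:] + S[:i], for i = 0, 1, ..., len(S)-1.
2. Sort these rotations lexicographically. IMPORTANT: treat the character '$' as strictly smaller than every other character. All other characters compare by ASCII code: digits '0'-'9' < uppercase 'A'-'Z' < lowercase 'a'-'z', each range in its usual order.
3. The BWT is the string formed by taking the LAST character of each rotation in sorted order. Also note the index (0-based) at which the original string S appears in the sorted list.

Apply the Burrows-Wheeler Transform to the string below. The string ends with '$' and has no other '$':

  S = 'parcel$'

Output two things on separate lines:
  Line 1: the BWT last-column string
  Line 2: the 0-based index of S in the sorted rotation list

All 7 rotations (rotation i = S[i:]+S[:i]):
  rot[0] = parcel$
  rot[1] = arcel$p
  rot[2] = rcel$pa
  rot[3] = cel$par
  rot[4] = el$parc
  rot[5] = l$parce
  rot[6] = $parcel
Sorted (with $ < everything):
  sorted[0] = $parcel  (last char: 'l')
  sorted[1] = arcel$p  (last char: 'p')
  sorted[2] = cel$par  (last char: 'r')
  sorted[3] = el$parc  (last char: 'c')
  sorted[4] = l$parce  (last char: 'e')
  sorted[5] = parcel$  (last char: '$')
  sorted[6] = rcel$pa  (last char: 'a')
Last column: lprce$a
Original string S is at sorted index 5

Answer: lprce$a
5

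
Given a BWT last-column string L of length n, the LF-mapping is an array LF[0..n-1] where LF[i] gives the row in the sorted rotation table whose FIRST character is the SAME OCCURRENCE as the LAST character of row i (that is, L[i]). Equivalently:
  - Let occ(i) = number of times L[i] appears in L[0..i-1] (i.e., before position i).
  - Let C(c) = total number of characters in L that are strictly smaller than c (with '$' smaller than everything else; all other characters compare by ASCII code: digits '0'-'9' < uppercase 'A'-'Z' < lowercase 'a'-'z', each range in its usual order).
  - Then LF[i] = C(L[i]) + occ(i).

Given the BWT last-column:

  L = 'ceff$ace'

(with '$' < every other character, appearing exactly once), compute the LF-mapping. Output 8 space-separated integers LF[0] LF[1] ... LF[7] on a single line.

Char counts: '$':1, 'a':1, 'c':2, 'e':2, 'f':2
C (first-col start): C('$')=0, C('a')=1, C('c')=2, C('e')=4, C('f')=6
L[0]='c': occ=0, LF[0]=C('c')+0=2+0=2
L[1]='e': occ=0, LF[1]=C('e')+0=4+0=4
L[2]='f': occ=0, LF[2]=C('f')+0=6+0=6
L[3]='f': occ=1, LF[3]=C('f')+1=6+1=7
L[4]='$': occ=0, LF[4]=C('$')+0=0+0=0
L[5]='a': occ=0, LF[5]=C('a')+0=1+0=1
L[6]='c': occ=1, LF[6]=C('c')+1=2+1=3
L[7]='e': occ=1, LF[7]=C('e')+1=4+1=5

Answer: 2 4 6 7 0 1 3 5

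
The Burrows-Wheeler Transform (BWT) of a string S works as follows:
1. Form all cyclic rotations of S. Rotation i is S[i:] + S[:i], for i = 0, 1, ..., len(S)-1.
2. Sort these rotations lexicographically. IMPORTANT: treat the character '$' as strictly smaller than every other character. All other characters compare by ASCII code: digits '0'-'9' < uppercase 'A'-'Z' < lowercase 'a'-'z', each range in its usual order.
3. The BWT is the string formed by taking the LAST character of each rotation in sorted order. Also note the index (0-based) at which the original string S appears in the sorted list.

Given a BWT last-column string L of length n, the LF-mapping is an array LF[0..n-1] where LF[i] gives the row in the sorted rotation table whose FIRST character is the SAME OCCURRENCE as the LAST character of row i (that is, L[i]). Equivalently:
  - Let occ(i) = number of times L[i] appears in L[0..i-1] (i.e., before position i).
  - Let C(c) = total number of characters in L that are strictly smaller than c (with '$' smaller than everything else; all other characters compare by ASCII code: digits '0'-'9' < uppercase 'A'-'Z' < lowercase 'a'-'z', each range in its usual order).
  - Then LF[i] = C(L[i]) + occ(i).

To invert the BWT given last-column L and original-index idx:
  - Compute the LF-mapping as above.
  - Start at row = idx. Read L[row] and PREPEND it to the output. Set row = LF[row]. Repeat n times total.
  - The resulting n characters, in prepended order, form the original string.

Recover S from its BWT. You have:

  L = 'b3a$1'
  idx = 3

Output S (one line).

LF mapping: 4 2 3 0 1
Walk LF starting at row 3, prepending L[row]:
  step 1: row=3, L[3]='$', prepend. Next row=LF[3]=0
  step 2: row=0, L[0]='b', prepend. Next row=LF[0]=4
  step 3: row=4, L[4]='1', prepend. Next row=LF[4]=1
  step 4: row=1, L[1]='3', prepend. Next row=LF[1]=2
  step 5: row=2, L[2]='a', prepend. Next row=LF[2]=3
Reversed output: a31b$

Answer: a31b$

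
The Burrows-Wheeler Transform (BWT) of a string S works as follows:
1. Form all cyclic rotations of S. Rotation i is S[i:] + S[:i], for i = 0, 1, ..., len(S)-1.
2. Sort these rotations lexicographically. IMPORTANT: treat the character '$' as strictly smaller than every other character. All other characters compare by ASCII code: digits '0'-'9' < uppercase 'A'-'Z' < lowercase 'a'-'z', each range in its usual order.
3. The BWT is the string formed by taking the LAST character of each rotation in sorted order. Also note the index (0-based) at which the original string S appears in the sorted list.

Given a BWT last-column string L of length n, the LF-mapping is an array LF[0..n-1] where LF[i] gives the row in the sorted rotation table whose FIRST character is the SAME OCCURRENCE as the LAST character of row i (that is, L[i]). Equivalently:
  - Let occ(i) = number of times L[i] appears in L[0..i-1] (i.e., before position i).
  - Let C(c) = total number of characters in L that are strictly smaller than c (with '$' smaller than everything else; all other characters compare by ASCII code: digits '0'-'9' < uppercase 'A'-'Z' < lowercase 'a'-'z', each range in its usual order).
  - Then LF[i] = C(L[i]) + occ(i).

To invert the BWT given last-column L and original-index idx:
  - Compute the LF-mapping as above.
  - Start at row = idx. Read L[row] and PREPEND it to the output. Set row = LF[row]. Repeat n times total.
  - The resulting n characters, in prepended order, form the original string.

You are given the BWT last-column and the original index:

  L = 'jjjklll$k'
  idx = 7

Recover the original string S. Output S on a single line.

Answer: lkllkjjj$

Derivation:
LF mapping: 1 2 3 4 6 7 8 0 5
Walk LF starting at row 7, prepending L[row]:
  step 1: row=7, L[7]='$', prepend. Next row=LF[7]=0
  step 2: row=0, L[0]='j', prepend. Next row=LF[0]=1
  step 3: row=1, L[1]='j', prepend. Next row=LF[1]=2
  step 4: row=2, L[2]='j', prepend. Next row=LF[2]=3
  step 5: row=3, L[3]='k', prepend. Next row=LF[3]=4
  step 6: row=4, L[4]='l', prepend. Next row=LF[4]=6
  step 7: row=6, L[6]='l', prepend. Next row=LF[6]=8
  step 8: row=8, L[8]='k', prepend. Next row=LF[8]=5
  step 9: row=5, L[5]='l', prepend. Next row=LF[5]=7
Reversed output: lkllkjjj$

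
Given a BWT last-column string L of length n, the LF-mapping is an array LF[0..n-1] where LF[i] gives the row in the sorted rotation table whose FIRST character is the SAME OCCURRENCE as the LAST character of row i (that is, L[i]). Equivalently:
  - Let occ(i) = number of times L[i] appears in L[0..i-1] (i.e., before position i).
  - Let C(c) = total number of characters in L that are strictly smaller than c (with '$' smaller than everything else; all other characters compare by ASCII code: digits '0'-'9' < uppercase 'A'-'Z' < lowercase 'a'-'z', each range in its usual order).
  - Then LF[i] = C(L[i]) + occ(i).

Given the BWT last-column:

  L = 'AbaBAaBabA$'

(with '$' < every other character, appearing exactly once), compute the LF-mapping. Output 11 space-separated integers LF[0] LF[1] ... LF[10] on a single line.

Char counts: '$':1, 'A':3, 'B':2, 'a':3, 'b':2
C (first-col start): C('$')=0, C('A')=1, C('B')=4, C('a')=6, C('b')=9
L[0]='A': occ=0, LF[0]=C('A')+0=1+0=1
L[1]='b': occ=0, LF[1]=C('b')+0=9+0=9
L[2]='a': occ=0, LF[2]=C('a')+0=6+0=6
L[3]='B': occ=0, LF[3]=C('B')+0=4+0=4
L[4]='A': occ=1, LF[4]=C('A')+1=1+1=2
L[5]='a': occ=1, LF[5]=C('a')+1=6+1=7
L[6]='B': occ=1, LF[6]=C('B')+1=4+1=5
L[7]='a': occ=2, LF[7]=C('a')+2=6+2=8
L[8]='b': occ=1, LF[8]=C('b')+1=9+1=10
L[9]='A': occ=2, LF[9]=C('A')+2=1+2=3
L[10]='$': occ=0, LF[10]=C('$')+0=0+0=0

Answer: 1 9 6 4 2 7 5 8 10 3 0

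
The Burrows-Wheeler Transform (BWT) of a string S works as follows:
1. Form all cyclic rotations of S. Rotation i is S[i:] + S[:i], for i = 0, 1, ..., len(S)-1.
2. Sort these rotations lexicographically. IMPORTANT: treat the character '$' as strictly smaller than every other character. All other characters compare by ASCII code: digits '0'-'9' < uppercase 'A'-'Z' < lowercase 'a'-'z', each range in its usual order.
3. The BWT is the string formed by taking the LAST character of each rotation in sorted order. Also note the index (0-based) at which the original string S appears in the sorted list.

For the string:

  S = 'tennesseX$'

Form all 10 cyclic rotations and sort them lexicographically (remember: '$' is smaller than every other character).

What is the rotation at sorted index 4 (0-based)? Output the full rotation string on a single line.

All 10 rotations (rotation i = S[i:]+S[:i]):
  rot[0] = tennesseX$
  rot[1] = ennesseX$t
  rot[2] = nnesseX$te
  rot[3] = nesseX$ten
  rot[4] = esseX$tenn
  rot[5] = sseX$tenne
  rot[6] = seX$tennes
  rot[7] = eX$tenness
  rot[8] = X$tennesse
  rot[9] = $tennesseX
Sorted (with $ < everything):
  sorted[0] = $tennesseX
  sorted[1] = X$tennesse
  sorted[2] = eX$tenness
  sorted[3] = ennesseX$t
  sorted[4] = esseX$tenn
  sorted[5] = nesseX$ten
  sorted[6] = nnesseX$te
  sorted[7] = seX$tennes
  sorted[8] = sseX$tenne
  sorted[9] = tennesseX$
sorted[4] = esseX$tenn

Answer: esseX$tenn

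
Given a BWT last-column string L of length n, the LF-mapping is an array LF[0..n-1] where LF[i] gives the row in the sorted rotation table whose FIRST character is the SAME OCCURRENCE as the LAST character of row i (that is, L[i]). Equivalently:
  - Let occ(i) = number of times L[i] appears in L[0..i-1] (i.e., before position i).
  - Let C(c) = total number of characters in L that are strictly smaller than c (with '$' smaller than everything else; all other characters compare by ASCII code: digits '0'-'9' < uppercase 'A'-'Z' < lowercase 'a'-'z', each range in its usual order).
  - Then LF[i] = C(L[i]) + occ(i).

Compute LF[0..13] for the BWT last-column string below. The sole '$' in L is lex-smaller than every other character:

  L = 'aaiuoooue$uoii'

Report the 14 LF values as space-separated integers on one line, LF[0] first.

Char counts: '$':1, 'a':2, 'e':1, 'i':3, 'o':4, 'u':3
C (first-col start): C('$')=0, C('a')=1, C('e')=3, C('i')=4, C('o')=7, C('u')=11
L[0]='a': occ=0, LF[0]=C('a')+0=1+0=1
L[1]='a': occ=1, LF[1]=C('a')+1=1+1=2
L[2]='i': occ=0, LF[2]=C('i')+0=4+0=4
L[3]='u': occ=0, LF[3]=C('u')+0=11+0=11
L[4]='o': occ=0, LF[4]=C('o')+0=7+0=7
L[5]='o': occ=1, LF[5]=C('o')+1=7+1=8
L[6]='o': occ=2, LF[6]=C('o')+2=7+2=9
L[7]='u': occ=1, LF[7]=C('u')+1=11+1=12
L[8]='e': occ=0, LF[8]=C('e')+0=3+0=3
L[9]='$': occ=0, LF[9]=C('$')+0=0+0=0
L[10]='u': occ=2, LF[10]=C('u')+2=11+2=13
L[11]='o': occ=3, LF[11]=C('o')+3=7+3=10
L[12]='i': occ=1, LF[12]=C('i')+1=4+1=5
L[13]='i': occ=2, LF[13]=C('i')+2=4+2=6

Answer: 1 2 4 11 7 8 9 12 3 0 13 10 5 6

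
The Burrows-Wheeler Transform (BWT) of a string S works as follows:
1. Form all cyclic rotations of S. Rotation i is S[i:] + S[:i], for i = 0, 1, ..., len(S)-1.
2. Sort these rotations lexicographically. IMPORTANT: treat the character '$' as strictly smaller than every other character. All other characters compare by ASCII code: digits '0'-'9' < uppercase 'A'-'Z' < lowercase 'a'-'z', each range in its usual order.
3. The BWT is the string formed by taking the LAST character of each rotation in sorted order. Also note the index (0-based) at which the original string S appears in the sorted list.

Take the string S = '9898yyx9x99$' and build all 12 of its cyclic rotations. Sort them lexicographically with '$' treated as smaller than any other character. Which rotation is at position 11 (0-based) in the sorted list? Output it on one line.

Answer: yyx9x99$9898

Derivation:
All 12 rotations (rotation i = S[i:]+S[:i]):
  rot[0] = 9898yyx9x99$
  rot[1] = 898yyx9x99$9
  rot[2] = 98yyx9x99$98
  rot[3] = 8yyx9x99$989
  rot[4] = yyx9x99$9898
  rot[5] = yx9x99$9898y
  rot[6] = x9x99$9898yy
  rot[7] = 9x99$9898yyx
  rot[8] = x99$9898yyx9
  rot[9] = 99$9898yyx9x
  rot[10] = 9$9898yyx9x9
  rot[11] = $9898yyx9x99
Sorted (with $ < everything):
  sorted[0] = $9898yyx9x99
  sorted[1] = 898yyx9x99$9
  sorted[2] = 8yyx9x99$989
  sorted[3] = 9$9898yyx9x9
  sorted[4] = 9898yyx9x99$
  sorted[5] = 98yyx9x99$98
  sorted[6] = 99$9898yyx9x
  sorted[7] = 9x99$9898yyx
  sorted[8] = x99$9898yyx9
  sorted[9] = x9x99$9898yy
  sorted[10] = yx9x99$9898y
  sorted[11] = yyx9x99$9898
sorted[11] = yyx9x99$9898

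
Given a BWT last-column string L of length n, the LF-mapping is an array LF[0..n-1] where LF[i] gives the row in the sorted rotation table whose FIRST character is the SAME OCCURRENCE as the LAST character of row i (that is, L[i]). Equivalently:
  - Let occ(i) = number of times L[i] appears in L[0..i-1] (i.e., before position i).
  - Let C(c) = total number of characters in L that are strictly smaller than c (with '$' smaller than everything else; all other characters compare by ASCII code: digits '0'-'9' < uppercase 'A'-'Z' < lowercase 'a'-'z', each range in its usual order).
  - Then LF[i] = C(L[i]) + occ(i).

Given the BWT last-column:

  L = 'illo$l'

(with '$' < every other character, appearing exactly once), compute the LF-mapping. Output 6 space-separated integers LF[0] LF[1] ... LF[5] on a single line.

Answer: 1 2 3 5 0 4

Derivation:
Char counts: '$':1, 'i':1, 'l':3, 'o':1
C (first-col start): C('$')=0, C('i')=1, C('l')=2, C('o')=5
L[0]='i': occ=0, LF[0]=C('i')+0=1+0=1
L[1]='l': occ=0, LF[1]=C('l')+0=2+0=2
L[2]='l': occ=1, LF[2]=C('l')+1=2+1=3
L[3]='o': occ=0, LF[3]=C('o')+0=5+0=5
L[4]='$': occ=0, LF[4]=C('$')+0=0+0=0
L[5]='l': occ=2, LF[5]=C('l')+2=2+2=4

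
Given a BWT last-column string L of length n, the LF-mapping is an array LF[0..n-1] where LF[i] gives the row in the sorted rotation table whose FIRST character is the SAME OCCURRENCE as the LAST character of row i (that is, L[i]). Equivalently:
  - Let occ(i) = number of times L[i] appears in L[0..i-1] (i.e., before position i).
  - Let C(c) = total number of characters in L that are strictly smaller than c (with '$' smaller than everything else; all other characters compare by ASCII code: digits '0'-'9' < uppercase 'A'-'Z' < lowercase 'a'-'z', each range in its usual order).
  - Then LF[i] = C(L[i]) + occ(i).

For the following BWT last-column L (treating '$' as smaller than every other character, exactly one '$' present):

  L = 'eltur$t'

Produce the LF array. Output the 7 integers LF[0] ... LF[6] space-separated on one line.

Answer: 1 2 4 6 3 0 5

Derivation:
Char counts: '$':1, 'e':1, 'l':1, 'r':1, 't':2, 'u':1
C (first-col start): C('$')=0, C('e')=1, C('l')=2, C('r')=3, C('t')=4, C('u')=6
L[0]='e': occ=0, LF[0]=C('e')+0=1+0=1
L[1]='l': occ=0, LF[1]=C('l')+0=2+0=2
L[2]='t': occ=0, LF[2]=C('t')+0=4+0=4
L[3]='u': occ=0, LF[3]=C('u')+0=6+0=6
L[4]='r': occ=0, LF[4]=C('r')+0=3+0=3
L[5]='$': occ=0, LF[5]=C('$')+0=0+0=0
L[6]='t': occ=1, LF[6]=C('t')+1=4+1=5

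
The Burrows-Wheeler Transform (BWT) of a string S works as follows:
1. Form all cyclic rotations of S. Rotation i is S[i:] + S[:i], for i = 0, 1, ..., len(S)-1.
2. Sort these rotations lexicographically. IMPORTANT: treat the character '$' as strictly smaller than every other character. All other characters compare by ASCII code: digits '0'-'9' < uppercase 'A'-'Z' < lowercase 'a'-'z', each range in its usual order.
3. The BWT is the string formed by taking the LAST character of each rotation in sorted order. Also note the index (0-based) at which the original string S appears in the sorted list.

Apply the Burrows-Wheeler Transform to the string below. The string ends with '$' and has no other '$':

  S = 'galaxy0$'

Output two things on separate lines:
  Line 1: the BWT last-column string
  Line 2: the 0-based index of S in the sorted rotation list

Answer: 0ygl$aax
4

Derivation:
All 8 rotations (rotation i = S[i:]+S[:i]):
  rot[0] = galaxy0$
  rot[1] = alaxy0$g
  rot[2] = laxy0$ga
  rot[3] = axy0$gal
  rot[4] = xy0$gala
  rot[5] = y0$galax
  rot[6] = 0$galaxy
  rot[7] = $galaxy0
Sorted (with $ < everything):
  sorted[0] = $galaxy0  (last char: '0')
  sorted[1] = 0$galaxy  (last char: 'y')
  sorted[2] = alaxy0$g  (last char: 'g')
  sorted[3] = axy0$gal  (last char: 'l')
  sorted[4] = galaxy0$  (last char: '$')
  sorted[5] = laxy0$ga  (last char: 'a')
  sorted[6] = xy0$gala  (last char: 'a')
  sorted[7] = y0$galax  (last char: 'x')
Last column: 0ygl$aax
Original string S is at sorted index 4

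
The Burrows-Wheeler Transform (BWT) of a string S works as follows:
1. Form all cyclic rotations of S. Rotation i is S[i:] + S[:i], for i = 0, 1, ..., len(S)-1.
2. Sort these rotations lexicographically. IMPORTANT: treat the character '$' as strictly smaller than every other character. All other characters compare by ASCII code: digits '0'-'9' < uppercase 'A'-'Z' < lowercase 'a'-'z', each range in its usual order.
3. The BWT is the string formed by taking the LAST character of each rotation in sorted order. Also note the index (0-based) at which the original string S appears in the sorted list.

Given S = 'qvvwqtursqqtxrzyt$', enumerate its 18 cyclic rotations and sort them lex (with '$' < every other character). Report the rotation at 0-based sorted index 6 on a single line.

Answer: rzyt$qvvwqtursqqtx

Derivation:
All 18 rotations (rotation i = S[i:]+S[:i]):
  rot[0] = qvvwqtursqqtxrzyt$
  rot[1] = vvwqtursqqtxrzyt$q
  rot[2] = vwqtursqqtxrzyt$qv
  rot[3] = wqtursqqtxrzyt$qvv
  rot[4] = qtursqqtxrzyt$qvvw
  rot[5] = tursqqtxrzyt$qvvwq
  rot[6] = ursqqtxrzyt$qvvwqt
  rot[7] = rsqqtxrzyt$qvvwqtu
  rot[8] = sqqtxrzyt$qvvwqtur
  rot[9] = qqtxrzyt$qvvwqturs
  rot[10] = qtxrzyt$qvvwqtursq
  rot[11] = txrzyt$qvvwqtursqq
  rot[12] = xrzyt$qvvwqtursqqt
  rot[13] = rzyt$qvvwqtursqqtx
  rot[14] = zyt$qvvwqtursqqtxr
  rot[15] = yt$qvvwqtursqqtxrz
  rot[16] = t$qvvwqtursqqtxrzy
  rot[17] = $qvvwqtursqqtxrzyt
Sorted (with $ < everything):
  sorted[0] = $qvvwqtursqqtxrzyt
  sorted[1] = qqtxrzyt$qvvwqturs
  sorted[2] = qtursqqtxrzyt$qvvw
  sorted[3] = qtxrzyt$qvvwqtursq
  sorted[4] = qvvwqtursqqtxrzyt$
  sorted[5] = rsqqtxrzyt$qvvwqtu
  sorted[6] = rzyt$qvvwqtursqqtx
  sorted[7] = sqqtxrzyt$qvvwqtur
  sorted[8] = t$qvvwqtursqqtxrzy
  sorted[9] = tursqqtxrzyt$qvvwq
  sorted[10] = txrzyt$qvvwqtursqq
  sorted[11] = ursqqtxrzyt$qvvwqt
  sorted[12] = vvwqtursqqtxrzyt$q
  sorted[13] = vwqtursqqtxrzyt$qv
  sorted[14] = wqtursqqtxrzyt$qvv
  sorted[15] = xrzyt$qvvwqtursqqt
  sorted[16] = yt$qvvwqtursqqtxrz
  sorted[17] = zyt$qvvwqtursqqtxr
sorted[6] = rzyt$qvvwqtursqqtx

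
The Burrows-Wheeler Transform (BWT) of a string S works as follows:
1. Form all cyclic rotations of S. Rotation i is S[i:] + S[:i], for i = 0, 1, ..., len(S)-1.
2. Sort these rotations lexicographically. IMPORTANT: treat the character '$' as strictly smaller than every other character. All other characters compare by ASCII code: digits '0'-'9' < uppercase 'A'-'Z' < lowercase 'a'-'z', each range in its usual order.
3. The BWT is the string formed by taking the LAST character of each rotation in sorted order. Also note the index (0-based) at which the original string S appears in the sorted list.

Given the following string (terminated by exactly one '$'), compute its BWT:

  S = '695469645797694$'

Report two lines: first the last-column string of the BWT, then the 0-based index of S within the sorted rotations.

Answer: 49659497$4956667
8

Derivation:
All 16 rotations (rotation i = S[i:]+S[:i]):
  rot[0] = 695469645797694$
  rot[1] = 95469645797694$6
  rot[2] = 5469645797694$69
  rot[3] = 469645797694$695
  rot[4] = 69645797694$6954
  rot[5] = 9645797694$69546
  rot[6] = 645797694$695469
  rot[7] = 45797694$6954696
  rot[8] = 5797694$69546964
  rot[9] = 797694$695469645
  rot[10] = 97694$6954696457
  rot[11] = 7694$69546964579
  rot[12] = 694$695469645797
  rot[13] = 94$6954696457976
  rot[14] = 4$69546964579769
  rot[15] = $695469645797694
Sorted (with $ < everything):
  sorted[0] = $695469645797694  (last char: '4')
  sorted[1] = 4$69546964579769  (last char: '9')
  sorted[2] = 45797694$6954696  (last char: '6')
  sorted[3] = 469645797694$695  (last char: '5')
  sorted[4] = 5469645797694$69  (last char: '9')
  sorted[5] = 5797694$69546964  (last char: '4')
  sorted[6] = 645797694$695469  (last char: '9')
  sorted[7] = 694$695469645797  (last char: '7')
  sorted[8] = 695469645797694$  (last char: '$')
  sorted[9] = 69645797694$6954  (last char: '4')
  sorted[10] = 7694$69546964579  (last char: '9')
  sorted[11] = 797694$695469645  (last char: '5')
  sorted[12] = 94$6954696457976  (last char: '6')
  sorted[13] = 95469645797694$6  (last char: '6')
  sorted[14] = 9645797694$69546  (last char: '6')
  sorted[15] = 97694$6954696457  (last char: '7')
Last column: 49659497$4956667
Original string S is at sorted index 8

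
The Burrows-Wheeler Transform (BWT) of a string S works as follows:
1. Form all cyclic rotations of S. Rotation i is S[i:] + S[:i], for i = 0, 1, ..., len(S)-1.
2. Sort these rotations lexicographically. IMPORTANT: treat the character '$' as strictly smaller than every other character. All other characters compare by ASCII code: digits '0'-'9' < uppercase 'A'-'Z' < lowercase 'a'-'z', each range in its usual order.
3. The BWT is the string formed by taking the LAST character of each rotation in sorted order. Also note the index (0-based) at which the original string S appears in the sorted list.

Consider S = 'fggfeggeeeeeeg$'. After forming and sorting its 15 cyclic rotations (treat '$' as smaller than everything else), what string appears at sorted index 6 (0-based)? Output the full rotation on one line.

Answer: eg$fggfeggeeeee

Derivation:
All 15 rotations (rotation i = S[i:]+S[:i]):
  rot[0] = fggfeggeeeeeeg$
  rot[1] = ggfeggeeeeeeg$f
  rot[2] = gfeggeeeeeeg$fg
  rot[3] = feggeeeeeeg$fgg
  rot[4] = eggeeeeeeg$fggf
  rot[5] = ggeeeeeeg$fggfe
  rot[6] = geeeeeeg$fggfeg
  rot[7] = eeeeeeg$fggfegg
  rot[8] = eeeeeg$fggfegge
  rot[9] = eeeeg$fggfeggee
  rot[10] = eeeg$fggfeggeee
  rot[11] = eeg$fggfeggeeee
  rot[12] = eg$fggfeggeeeee
  rot[13] = g$fggfeggeeeeee
  rot[14] = $fggfeggeeeeeeg
Sorted (with $ < everything):
  sorted[0] = $fggfeggeeeeeeg
  sorted[1] = eeeeeeg$fggfegg
  sorted[2] = eeeeeg$fggfegge
  sorted[3] = eeeeg$fggfeggee
  sorted[4] = eeeg$fggfeggeee
  sorted[5] = eeg$fggfeggeeee
  sorted[6] = eg$fggfeggeeeee
  sorted[7] = eggeeeeeeg$fggf
  sorted[8] = feggeeeeeeg$fgg
  sorted[9] = fggfeggeeeeeeg$
  sorted[10] = g$fggfeggeeeeee
  sorted[11] = geeeeeeg$fggfeg
  sorted[12] = gfeggeeeeeeg$fg
  sorted[13] = ggeeeeeeg$fggfe
  sorted[14] = ggfeggeeeeeeg$f
sorted[6] = eg$fggfeggeeeee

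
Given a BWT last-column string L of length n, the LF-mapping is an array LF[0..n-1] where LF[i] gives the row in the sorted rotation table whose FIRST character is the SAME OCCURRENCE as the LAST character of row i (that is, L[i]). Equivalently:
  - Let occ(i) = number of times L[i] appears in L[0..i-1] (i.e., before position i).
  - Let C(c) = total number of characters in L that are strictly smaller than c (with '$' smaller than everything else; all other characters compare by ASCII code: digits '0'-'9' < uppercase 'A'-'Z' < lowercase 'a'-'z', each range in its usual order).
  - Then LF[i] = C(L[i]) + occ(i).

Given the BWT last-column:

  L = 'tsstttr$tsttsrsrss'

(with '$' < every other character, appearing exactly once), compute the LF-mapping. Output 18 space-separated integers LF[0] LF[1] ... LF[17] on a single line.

Answer: 11 4 5 12 13 14 1 0 15 6 16 17 7 2 8 3 9 10

Derivation:
Char counts: '$':1, 'r':3, 's':7, 't':7
C (first-col start): C('$')=0, C('r')=1, C('s')=4, C('t')=11
L[0]='t': occ=0, LF[0]=C('t')+0=11+0=11
L[1]='s': occ=0, LF[1]=C('s')+0=4+0=4
L[2]='s': occ=1, LF[2]=C('s')+1=4+1=5
L[3]='t': occ=1, LF[3]=C('t')+1=11+1=12
L[4]='t': occ=2, LF[4]=C('t')+2=11+2=13
L[5]='t': occ=3, LF[5]=C('t')+3=11+3=14
L[6]='r': occ=0, LF[6]=C('r')+0=1+0=1
L[7]='$': occ=0, LF[7]=C('$')+0=0+0=0
L[8]='t': occ=4, LF[8]=C('t')+4=11+4=15
L[9]='s': occ=2, LF[9]=C('s')+2=4+2=6
L[10]='t': occ=5, LF[10]=C('t')+5=11+5=16
L[11]='t': occ=6, LF[11]=C('t')+6=11+6=17
L[12]='s': occ=3, LF[12]=C('s')+3=4+3=7
L[13]='r': occ=1, LF[13]=C('r')+1=1+1=2
L[14]='s': occ=4, LF[14]=C('s')+4=4+4=8
L[15]='r': occ=2, LF[15]=C('r')+2=1+2=3
L[16]='s': occ=5, LF[16]=C('s')+5=4+5=9
L[17]='s': occ=6, LF[17]=C('s')+6=4+6=10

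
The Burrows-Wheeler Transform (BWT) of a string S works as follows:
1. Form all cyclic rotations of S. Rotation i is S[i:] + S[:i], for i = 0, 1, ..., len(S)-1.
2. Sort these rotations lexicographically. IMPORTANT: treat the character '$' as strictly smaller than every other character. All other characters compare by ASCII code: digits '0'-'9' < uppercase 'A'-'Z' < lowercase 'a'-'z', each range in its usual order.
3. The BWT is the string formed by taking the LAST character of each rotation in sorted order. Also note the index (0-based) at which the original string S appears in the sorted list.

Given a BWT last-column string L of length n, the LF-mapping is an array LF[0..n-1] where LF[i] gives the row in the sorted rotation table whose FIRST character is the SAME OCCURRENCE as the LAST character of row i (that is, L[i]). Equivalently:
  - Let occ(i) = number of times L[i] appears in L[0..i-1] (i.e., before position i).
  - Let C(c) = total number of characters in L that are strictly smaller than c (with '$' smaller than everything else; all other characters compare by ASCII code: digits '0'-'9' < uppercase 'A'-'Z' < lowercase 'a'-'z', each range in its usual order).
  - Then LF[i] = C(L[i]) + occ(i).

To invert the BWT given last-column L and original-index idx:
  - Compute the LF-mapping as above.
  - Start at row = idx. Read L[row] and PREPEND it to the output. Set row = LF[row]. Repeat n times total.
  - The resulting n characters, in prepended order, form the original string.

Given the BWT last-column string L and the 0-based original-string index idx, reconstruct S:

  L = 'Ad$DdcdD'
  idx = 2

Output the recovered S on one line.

Answer: DDddcdA$

Derivation:
LF mapping: 1 5 0 2 6 4 7 3
Walk LF starting at row 2, prepending L[row]:
  step 1: row=2, L[2]='$', prepend. Next row=LF[2]=0
  step 2: row=0, L[0]='A', prepend. Next row=LF[0]=1
  step 3: row=1, L[1]='d', prepend. Next row=LF[1]=5
  step 4: row=5, L[5]='c', prepend. Next row=LF[5]=4
  step 5: row=4, L[4]='d', prepend. Next row=LF[4]=6
  step 6: row=6, L[6]='d', prepend. Next row=LF[6]=7
  step 7: row=7, L[7]='D', prepend. Next row=LF[7]=3
  step 8: row=3, L[3]='D', prepend. Next row=LF[3]=2
Reversed output: DDddcdA$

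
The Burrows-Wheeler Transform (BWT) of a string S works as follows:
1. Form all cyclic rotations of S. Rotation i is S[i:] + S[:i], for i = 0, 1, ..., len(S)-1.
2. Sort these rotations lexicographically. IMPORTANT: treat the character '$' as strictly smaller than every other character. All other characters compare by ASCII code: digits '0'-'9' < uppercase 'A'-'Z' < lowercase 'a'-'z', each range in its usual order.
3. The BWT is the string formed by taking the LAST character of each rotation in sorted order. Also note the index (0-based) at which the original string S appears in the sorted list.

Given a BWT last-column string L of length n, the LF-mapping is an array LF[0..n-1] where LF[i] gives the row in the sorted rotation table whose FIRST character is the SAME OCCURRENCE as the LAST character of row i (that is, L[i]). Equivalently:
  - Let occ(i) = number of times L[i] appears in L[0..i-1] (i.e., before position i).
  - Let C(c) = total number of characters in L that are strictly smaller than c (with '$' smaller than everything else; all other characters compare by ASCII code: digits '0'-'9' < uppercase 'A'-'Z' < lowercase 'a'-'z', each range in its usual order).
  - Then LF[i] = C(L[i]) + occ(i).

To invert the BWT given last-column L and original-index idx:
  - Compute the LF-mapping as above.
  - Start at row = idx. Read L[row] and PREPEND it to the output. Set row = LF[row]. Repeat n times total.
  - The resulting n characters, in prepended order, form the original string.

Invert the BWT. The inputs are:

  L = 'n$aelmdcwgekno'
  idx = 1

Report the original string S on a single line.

Answer: acknowledgmen$

Derivation:
LF mapping: 10 0 1 4 8 9 3 2 13 6 5 7 11 12
Walk LF starting at row 1, prepending L[row]:
  step 1: row=1, L[1]='$', prepend. Next row=LF[1]=0
  step 2: row=0, L[0]='n', prepend. Next row=LF[0]=10
  step 3: row=10, L[10]='e', prepend. Next row=LF[10]=5
  step 4: row=5, L[5]='m', prepend. Next row=LF[5]=9
  step 5: row=9, L[9]='g', prepend. Next row=LF[9]=6
  step 6: row=6, L[6]='d', prepend. Next row=LF[6]=3
  step 7: row=3, L[3]='e', prepend. Next row=LF[3]=4
  step 8: row=4, L[4]='l', prepend. Next row=LF[4]=8
  step 9: row=8, L[8]='w', prepend. Next row=LF[8]=13
  step 10: row=13, L[13]='o', prepend. Next row=LF[13]=12
  step 11: row=12, L[12]='n', prepend. Next row=LF[12]=11
  step 12: row=11, L[11]='k', prepend. Next row=LF[11]=7
  step 13: row=7, L[7]='c', prepend. Next row=LF[7]=2
  step 14: row=2, L[2]='a', prepend. Next row=LF[2]=1
Reversed output: acknowledgmen$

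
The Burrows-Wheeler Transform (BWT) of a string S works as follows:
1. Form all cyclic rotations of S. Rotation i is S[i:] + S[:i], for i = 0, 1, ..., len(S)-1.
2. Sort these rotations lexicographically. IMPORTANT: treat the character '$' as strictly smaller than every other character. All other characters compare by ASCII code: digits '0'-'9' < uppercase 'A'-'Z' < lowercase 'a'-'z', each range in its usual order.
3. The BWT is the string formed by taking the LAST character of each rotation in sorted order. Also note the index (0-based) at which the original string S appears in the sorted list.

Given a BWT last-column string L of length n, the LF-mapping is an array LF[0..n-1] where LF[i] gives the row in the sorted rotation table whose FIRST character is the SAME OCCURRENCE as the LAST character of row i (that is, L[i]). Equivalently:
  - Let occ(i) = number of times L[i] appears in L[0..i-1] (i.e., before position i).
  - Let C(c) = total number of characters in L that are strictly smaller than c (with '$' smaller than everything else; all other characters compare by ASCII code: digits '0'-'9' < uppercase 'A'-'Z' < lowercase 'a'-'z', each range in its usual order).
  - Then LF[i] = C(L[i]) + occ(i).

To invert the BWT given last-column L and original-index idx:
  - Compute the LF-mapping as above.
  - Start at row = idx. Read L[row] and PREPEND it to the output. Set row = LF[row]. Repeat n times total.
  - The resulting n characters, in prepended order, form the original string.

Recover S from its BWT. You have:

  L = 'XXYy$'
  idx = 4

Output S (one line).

LF mapping: 1 2 3 4 0
Walk LF starting at row 4, prepending L[row]:
  step 1: row=4, L[4]='$', prepend. Next row=LF[4]=0
  step 2: row=0, L[0]='X', prepend. Next row=LF[0]=1
  step 3: row=1, L[1]='X', prepend. Next row=LF[1]=2
  step 4: row=2, L[2]='Y', prepend. Next row=LF[2]=3
  step 5: row=3, L[3]='y', prepend. Next row=LF[3]=4
Reversed output: yYXX$

Answer: yYXX$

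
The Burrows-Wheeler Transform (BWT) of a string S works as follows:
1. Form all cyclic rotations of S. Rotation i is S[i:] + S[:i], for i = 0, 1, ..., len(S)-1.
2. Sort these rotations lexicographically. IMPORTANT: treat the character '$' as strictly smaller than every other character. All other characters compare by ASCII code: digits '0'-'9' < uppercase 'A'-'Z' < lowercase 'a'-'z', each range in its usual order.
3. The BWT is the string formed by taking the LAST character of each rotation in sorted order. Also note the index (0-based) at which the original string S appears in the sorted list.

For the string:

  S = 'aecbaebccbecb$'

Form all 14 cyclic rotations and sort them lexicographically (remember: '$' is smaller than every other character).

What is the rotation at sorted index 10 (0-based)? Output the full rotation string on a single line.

All 14 rotations (rotation i = S[i:]+S[:i]):
  rot[0] = aecbaebccbecb$
  rot[1] = ecbaebccbecb$a
  rot[2] = cbaebccbecb$ae
  rot[3] = baebccbecb$aec
  rot[4] = aebccbecb$aecb
  rot[5] = ebccbecb$aecba
  rot[6] = bccbecb$aecbae
  rot[7] = ccbecb$aecbaeb
  rot[8] = cbecb$aecbaebc
  rot[9] = becb$aecbaebcc
  rot[10] = ecb$aecbaebccb
  rot[11] = cb$aecbaebccbe
  rot[12] = b$aecbaebccbec
  rot[13] = $aecbaebccbecb
Sorted (with $ < everything):
  sorted[0] = $aecbaebccbecb
  sorted[1] = aebccbecb$aecb
  sorted[2] = aecbaebccbecb$
  sorted[3] = b$aecbaebccbec
  sorted[4] = baebccbecb$aec
  sorted[5] = bccbecb$aecbae
  sorted[6] = becb$aecbaebcc
  sorted[7] = cb$aecbaebccbe
  sorted[8] = cbaebccbecb$ae
  sorted[9] = cbecb$aecbaebc
  sorted[10] = ccbecb$aecbaeb
  sorted[11] = ebccbecb$aecba
  sorted[12] = ecb$aecbaebccb
  sorted[13] = ecbaebccbecb$a
sorted[10] = ccbecb$aecbaeb

Answer: ccbecb$aecbaeb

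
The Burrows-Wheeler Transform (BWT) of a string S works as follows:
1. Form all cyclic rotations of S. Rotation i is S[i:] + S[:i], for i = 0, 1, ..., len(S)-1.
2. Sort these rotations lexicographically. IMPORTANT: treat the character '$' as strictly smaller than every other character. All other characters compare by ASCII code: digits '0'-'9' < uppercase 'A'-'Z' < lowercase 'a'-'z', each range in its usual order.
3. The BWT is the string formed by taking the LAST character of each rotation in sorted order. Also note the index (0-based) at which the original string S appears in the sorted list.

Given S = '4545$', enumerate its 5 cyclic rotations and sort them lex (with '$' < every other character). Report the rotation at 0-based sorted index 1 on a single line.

All 5 rotations (rotation i = S[i:]+S[:i]):
  rot[0] = 4545$
  rot[1] = 545$4
  rot[2] = 45$45
  rot[3] = 5$454
  rot[4] = $4545
Sorted (with $ < everything):
  sorted[0] = $4545
  sorted[1] = 45$45
  sorted[2] = 4545$
  sorted[3] = 5$454
  sorted[4] = 545$4
sorted[1] = 45$45

Answer: 45$45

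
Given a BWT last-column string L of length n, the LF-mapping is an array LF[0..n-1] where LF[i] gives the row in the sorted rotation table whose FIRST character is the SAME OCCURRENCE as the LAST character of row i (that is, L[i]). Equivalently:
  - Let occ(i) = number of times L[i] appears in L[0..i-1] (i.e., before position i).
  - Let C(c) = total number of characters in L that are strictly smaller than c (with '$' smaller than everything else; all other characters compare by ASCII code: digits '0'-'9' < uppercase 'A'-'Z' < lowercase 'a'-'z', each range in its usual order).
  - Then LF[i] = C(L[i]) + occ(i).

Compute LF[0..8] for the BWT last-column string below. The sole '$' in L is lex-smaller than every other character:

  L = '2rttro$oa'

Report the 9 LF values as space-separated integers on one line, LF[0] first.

Char counts: '$':1, '2':1, 'a':1, 'o':2, 'r':2, 't':2
C (first-col start): C('$')=0, C('2')=1, C('a')=2, C('o')=3, C('r')=5, C('t')=7
L[0]='2': occ=0, LF[0]=C('2')+0=1+0=1
L[1]='r': occ=0, LF[1]=C('r')+0=5+0=5
L[2]='t': occ=0, LF[2]=C('t')+0=7+0=7
L[3]='t': occ=1, LF[3]=C('t')+1=7+1=8
L[4]='r': occ=1, LF[4]=C('r')+1=5+1=6
L[5]='o': occ=0, LF[5]=C('o')+0=3+0=3
L[6]='$': occ=0, LF[6]=C('$')+0=0+0=0
L[7]='o': occ=1, LF[7]=C('o')+1=3+1=4
L[8]='a': occ=0, LF[8]=C('a')+0=2+0=2

Answer: 1 5 7 8 6 3 0 4 2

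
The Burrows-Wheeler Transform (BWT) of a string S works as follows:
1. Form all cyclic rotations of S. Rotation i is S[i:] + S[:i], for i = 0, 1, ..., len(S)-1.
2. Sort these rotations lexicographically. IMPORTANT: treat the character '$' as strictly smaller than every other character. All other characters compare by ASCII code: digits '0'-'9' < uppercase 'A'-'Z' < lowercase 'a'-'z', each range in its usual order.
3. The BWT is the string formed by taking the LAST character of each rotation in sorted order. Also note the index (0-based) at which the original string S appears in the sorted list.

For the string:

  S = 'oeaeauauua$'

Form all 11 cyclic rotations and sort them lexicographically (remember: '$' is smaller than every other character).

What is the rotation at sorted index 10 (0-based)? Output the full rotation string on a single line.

Answer: uua$oeaeaua

Derivation:
All 11 rotations (rotation i = S[i:]+S[:i]):
  rot[0] = oeaeauauua$
  rot[1] = eaeauauua$o
  rot[2] = aeauauua$oe
  rot[3] = eauauua$oea
  rot[4] = auauua$oeae
  rot[5] = uauua$oeaea
  rot[6] = auua$oeaeau
  rot[7] = uua$oeaeaua
  rot[8] = ua$oeaeauau
  rot[9] = a$oeaeauauu
  rot[10] = $oeaeauauua
Sorted (with $ < everything):
  sorted[0] = $oeaeauauua
  sorted[1] = a$oeaeauauu
  sorted[2] = aeauauua$oe
  sorted[3] = auauua$oeae
  sorted[4] = auua$oeaeau
  sorted[5] = eaeauauua$o
  sorted[6] = eauauua$oea
  sorted[7] = oeaeauauua$
  sorted[8] = ua$oeaeauau
  sorted[9] = uauua$oeaea
  sorted[10] = uua$oeaeaua
sorted[10] = uua$oeaeaua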